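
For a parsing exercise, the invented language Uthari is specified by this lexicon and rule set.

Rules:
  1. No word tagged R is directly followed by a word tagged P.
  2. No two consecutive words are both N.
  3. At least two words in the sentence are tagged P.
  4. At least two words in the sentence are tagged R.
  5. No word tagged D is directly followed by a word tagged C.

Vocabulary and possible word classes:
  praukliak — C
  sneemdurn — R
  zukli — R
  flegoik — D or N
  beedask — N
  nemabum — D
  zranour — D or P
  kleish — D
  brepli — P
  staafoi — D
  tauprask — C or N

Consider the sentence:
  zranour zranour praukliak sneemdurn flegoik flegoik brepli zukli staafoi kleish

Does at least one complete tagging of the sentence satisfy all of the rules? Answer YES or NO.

Candidates per position — 1:zranour {D,P}; 2:zranour {D,P}; 3:praukliak {C}; 4:sneemdurn {R}; 5:flegoik {D,N}; 6:flegoik {D,N}; 7:brepli {P}; 8:zukli {R}; 9:staafoi {D}; 10:kleish {D}.
One satisfying assignment: D P C R N D P R D D.
Verifying each rule — rule 1 holds; rule 2 holds; rule 3 holds; rule 4 holds; rule 5 holds.

YES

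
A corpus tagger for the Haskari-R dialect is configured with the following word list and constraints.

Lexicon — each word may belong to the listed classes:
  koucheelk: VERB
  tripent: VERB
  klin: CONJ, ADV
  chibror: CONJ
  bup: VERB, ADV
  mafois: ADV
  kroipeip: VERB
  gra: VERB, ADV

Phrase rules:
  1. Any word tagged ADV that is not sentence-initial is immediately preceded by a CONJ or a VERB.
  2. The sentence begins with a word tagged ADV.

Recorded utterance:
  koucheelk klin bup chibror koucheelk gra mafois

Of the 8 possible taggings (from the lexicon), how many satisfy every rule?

0

Candidates per position — 1:koucheelk {VERB}; 2:klin {CONJ,ADV}; 3:bup {VERB,ADV}; 4:chibror {CONJ}; 5:koucheelk {VERB}; 6:gra {VERB,ADV}; 7:mafois {ADV}.
There are 8 candidate sequences in total.
Rule 2 cannot be satisfied by any choice of tags from the lexicon.
So there is no consistent tagging.
Count = 0.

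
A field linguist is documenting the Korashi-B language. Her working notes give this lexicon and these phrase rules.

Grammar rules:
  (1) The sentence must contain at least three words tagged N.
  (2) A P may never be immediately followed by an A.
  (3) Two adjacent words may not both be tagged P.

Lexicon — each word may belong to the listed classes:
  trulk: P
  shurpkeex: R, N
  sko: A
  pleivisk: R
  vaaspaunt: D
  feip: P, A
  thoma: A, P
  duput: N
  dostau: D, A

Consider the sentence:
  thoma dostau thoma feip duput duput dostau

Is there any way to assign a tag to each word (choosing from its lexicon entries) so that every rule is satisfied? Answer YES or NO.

NO

Candidates per position — 1:thoma {A,P}; 2:dostau {D,A}; 3:thoma {A,P}; 4:feip {P,A}; 5:duput {N}; 6:duput {N}; 7:dostau {D,A}.
Rule 1 cannot be satisfied by any choice of tags from the lexicon.
So there is no consistent tagging.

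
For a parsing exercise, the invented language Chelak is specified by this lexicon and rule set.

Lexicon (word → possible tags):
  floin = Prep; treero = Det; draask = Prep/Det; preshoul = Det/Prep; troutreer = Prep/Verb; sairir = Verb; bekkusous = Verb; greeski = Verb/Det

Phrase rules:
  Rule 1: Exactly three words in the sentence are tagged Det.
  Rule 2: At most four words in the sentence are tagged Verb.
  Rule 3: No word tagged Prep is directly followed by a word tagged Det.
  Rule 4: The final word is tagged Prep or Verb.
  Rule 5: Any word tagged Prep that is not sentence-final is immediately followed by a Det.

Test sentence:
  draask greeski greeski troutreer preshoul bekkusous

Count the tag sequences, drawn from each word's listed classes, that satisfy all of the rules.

2

Candidates per position — 1:draask {Prep,Det}; 2:greeski {Verb,Det}; 3:greeski {Verb,Det}; 4:troutreer {Prep,Verb}; 5:preshoul {Det,Prep}; 6:bekkusous {Verb}.
There are 32 candidate sequences in total.
The sequences that satisfy every rule: Det Verb Det Verb Det Verb; Det Det Verb Verb Det Verb.
Count = 2.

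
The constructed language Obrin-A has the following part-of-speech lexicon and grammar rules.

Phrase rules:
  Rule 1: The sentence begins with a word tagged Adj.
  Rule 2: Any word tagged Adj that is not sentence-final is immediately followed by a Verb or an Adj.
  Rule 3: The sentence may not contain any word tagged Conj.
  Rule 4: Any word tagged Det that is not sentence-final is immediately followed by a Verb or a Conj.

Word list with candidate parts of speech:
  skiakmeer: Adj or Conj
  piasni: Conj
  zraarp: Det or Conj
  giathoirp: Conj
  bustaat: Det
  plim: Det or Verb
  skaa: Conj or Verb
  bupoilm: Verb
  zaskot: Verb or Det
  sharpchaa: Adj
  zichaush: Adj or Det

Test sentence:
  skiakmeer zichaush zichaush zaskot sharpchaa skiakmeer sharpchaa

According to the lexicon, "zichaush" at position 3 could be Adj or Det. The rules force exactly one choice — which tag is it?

Candidates per position — 1:skiakmeer {Adj,Conj}; 2:zichaush {Adj,Det}; 3:zichaush {Adj,Det}; 4:zaskot {Verb,Det}; 5:sharpchaa {Adj}; 6:skiakmeer {Adj,Conj}; 7:sharpchaa {Adj}.
If word 1 were Conj, no tagging could satisfy rule 1; so word 1 is Adj.
If word 2 were Det, no tagging could satisfy rule 2; so word 2 is Adj.
If word 3 were Det, no tagging could satisfy rule 2; so word 3 is Adj.
If word 4 were Det, no tagging could satisfy rule 2; so word 4 is Verb.
If word 6 were Conj, no tagging could satisfy rule 2; so word 6 is Adj.
So the tagging must be: Adj Adj Adj Verb Adj Adj Adj.
Checking: rule 1 holds; rule 2 holds; rule 3 holds; rule 4 holds.

Adj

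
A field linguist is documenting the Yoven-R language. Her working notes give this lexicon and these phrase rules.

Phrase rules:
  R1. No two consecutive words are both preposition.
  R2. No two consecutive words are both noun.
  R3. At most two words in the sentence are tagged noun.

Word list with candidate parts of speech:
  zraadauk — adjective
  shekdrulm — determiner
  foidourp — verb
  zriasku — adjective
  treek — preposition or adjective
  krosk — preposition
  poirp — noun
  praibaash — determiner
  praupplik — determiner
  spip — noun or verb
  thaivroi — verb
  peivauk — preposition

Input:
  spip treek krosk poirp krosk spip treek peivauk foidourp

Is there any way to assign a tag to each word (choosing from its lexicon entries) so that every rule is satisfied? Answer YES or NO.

YES

Candidates per position — 1:spip {noun,verb}; 2:treek {preposition,adjective}; 3:krosk {preposition}; 4:poirp {noun}; 5:krosk {preposition}; 6:spip {noun,verb}; 7:treek {preposition,adjective}; 8:peivauk {preposition}; 9:foidourp {verb}.
One satisfying assignment: verb adjective preposition noun preposition verb adjective preposition verb.
Checking: rule 1 satisfied; rule 2 satisfied; rule 3 satisfied.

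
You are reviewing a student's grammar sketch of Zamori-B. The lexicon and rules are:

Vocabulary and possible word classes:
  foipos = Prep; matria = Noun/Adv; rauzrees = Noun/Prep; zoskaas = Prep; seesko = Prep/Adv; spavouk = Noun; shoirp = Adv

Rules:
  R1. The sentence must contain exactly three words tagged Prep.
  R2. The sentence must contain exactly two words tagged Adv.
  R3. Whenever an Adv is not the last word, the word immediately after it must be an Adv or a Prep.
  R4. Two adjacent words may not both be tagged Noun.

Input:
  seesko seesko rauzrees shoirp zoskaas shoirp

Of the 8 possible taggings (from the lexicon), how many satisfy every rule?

1

Candidates per position — 1:seesko {Prep,Adv}; 2:seesko {Prep,Adv}; 3:rauzrees {Noun,Prep}; 4:shoirp {Adv}; 5:zoskaas {Prep}; 6:shoirp {Adv}.
There are 8 candidate sequences in total.
The sequences that satisfy every rule: Prep Prep Noun Adv Prep Adv.
Count = 1.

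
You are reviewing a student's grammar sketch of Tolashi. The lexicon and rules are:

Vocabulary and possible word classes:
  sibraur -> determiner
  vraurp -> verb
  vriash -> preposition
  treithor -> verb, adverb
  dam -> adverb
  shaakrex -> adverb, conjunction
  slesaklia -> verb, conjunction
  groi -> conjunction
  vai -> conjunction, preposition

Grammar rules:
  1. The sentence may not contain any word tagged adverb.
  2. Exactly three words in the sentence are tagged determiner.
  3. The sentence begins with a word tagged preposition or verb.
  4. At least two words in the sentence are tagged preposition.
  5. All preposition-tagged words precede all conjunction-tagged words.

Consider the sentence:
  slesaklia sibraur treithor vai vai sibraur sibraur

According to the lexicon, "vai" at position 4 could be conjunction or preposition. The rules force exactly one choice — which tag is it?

Candidates per position — 1:slesaklia {verb,conjunction}; 2:sibraur {determiner}; 3:treithor {verb,adverb}; 4:vai {conjunction,preposition}; 5:vai {conjunction,preposition}; 6:sibraur {determiner}; 7:sibraur {determiner}.
At position 1, choosing conjunction makes rule 3 impossible to satisfy; hence verb.
At position 3, choosing adverb makes rule 1 impossible to satisfy; hence verb.
At position 4, choosing conjunction makes rule 4 impossible to satisfy; hence preposition.
At position 5, choosing conjunction makes rule 4 impossible to satisfy; hence preposition.
The unique satisfying tagging is: verb determiner verb preposition preposition determiner determiner.
Check: rule 1 holds; rule 2 holds; rule 3 holds; rule 4 holds; rule 5 holds.

preposition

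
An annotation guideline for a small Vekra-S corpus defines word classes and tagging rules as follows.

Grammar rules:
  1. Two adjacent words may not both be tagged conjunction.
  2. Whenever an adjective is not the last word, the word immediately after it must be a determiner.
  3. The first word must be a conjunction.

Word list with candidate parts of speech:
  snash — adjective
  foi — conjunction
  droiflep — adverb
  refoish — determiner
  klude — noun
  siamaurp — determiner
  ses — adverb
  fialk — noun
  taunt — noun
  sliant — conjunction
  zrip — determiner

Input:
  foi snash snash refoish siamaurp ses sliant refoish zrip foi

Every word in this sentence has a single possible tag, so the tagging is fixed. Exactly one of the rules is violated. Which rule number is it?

2

Fixed tagging: conjunction adjective adjective determiner determiner adverb conjunction determiner determiner conjunction.
Rule check: R1 holds, R2 violated, R3 holds.
Only rule 2 fails.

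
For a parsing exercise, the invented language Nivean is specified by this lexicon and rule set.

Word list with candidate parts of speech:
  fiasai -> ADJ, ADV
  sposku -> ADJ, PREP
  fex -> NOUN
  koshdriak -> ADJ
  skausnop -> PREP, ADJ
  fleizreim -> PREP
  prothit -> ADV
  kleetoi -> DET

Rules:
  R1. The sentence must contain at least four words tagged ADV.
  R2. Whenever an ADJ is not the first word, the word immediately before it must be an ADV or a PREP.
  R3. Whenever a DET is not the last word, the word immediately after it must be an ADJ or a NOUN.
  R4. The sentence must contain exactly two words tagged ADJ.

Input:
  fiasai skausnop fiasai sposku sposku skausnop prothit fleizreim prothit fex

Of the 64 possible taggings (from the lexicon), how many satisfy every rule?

Candidates per position — 1:fiasai {ADJ,ADV}; 2:skausnop {PREP,ADJ}; 3:fiasai {ADJ,ADV}; 4:sposku {ADJ,PREP}; 5:sposku {ADJ,PREP}; 6:skausnop {PREP,ADJ}; 7:prothit {ADV}; 8:fleizreim {PREP}; 9:prothit {ADV}; 10:fex {NOUN}.
There are 64 candidate sequences in total.
The sequences that satisfy every rule: ADV PREP ADV ADJ PREP ADJ ADV PREP ADV NOUN; ADV ADJ ADV ADJ PREP PREP ADV PREP ADV NOUN; ADV ADJ ADV PREP ADJ PREP ADV PREP ADV NOUN; ADV ADJ ADV PREP PREP ADJ ADV PREP ADV NOUN.
Count = 4.

4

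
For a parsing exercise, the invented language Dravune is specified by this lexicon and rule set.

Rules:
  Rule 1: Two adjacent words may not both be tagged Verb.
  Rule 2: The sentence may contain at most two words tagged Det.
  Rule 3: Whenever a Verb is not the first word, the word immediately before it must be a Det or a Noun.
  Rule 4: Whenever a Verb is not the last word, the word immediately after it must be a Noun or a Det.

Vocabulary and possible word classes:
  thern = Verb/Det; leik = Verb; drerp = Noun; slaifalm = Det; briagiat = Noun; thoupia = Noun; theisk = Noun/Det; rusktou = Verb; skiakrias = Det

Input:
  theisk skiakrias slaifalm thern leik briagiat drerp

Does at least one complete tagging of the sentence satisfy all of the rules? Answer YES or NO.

NO

Candidates per position — 1:theisk {Noun,Det}; 2:skiakrias {Det}; 3:slaifalm {Det}; 4:thern {Verb,Det}; 5:leik {Verb}; 6:briagiat {Noun}; 7:drerp {Noun}.
Every candidate sequence violates at least one rule; no consistent tagging exists.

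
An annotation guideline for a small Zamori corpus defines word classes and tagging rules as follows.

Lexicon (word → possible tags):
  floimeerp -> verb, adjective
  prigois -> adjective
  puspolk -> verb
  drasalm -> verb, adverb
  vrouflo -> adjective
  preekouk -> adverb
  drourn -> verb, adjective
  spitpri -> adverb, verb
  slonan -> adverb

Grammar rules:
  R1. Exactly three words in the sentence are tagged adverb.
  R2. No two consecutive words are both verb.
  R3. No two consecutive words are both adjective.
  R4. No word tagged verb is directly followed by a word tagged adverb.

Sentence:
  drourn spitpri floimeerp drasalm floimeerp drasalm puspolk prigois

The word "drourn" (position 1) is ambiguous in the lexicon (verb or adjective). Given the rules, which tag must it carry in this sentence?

adjective

Candidates per position — 1:drourn {verb,adjective}; 2:spitpri {adverb,verb}; 3:floimeerp {verb,adjective}; 4:drasalm {verb,adverb}; 5:floimeerp {verb,adjective}; 6:drasalm {verb,adverb}; 7:puspolk {verb}; 8:prigois {adjective}.
Position 2: tagging it verb would leave rule 1 unsatisfiable, so it must be adverb.
Position 4: tagging it verb would leave rule 1 unsatisfiable, so it must be adverb.
Position 6: tagging it verb would leave rule 1 unsatisfiable, so it must be adverb.
Position 1: tagging it verb would leave rule 4 unsatisfiable, so it must be adjective.
Position 3: tagging it verb would leave rule 4 unsatisfiable, so it must be adjective.
Position 5: tagging it verb would leave rule 4 unsatisfiable, so it must be adjective.
The only consistent sequence is: adjective adverb adjective adverb adjective adverb verb adjective.
Checking: rule 1 satisfied; rule 2 satisfied; rule 3 satisfied; rule 4 satisfied.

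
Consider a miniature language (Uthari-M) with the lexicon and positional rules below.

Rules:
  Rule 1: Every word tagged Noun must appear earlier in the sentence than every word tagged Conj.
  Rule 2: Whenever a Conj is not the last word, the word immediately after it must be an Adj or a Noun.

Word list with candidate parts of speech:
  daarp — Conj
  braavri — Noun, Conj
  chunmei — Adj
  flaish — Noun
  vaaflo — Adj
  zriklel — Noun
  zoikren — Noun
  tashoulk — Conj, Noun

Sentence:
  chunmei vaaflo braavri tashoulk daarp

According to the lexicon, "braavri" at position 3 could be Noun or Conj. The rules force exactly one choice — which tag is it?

Candidates per position — 1:chunmei {Adj}; 2:vaaflo {Adj}; 3:braavri {Noun,Conj}; 4:tashoulk {Conj,Noun}; 5:daarp {Conj}.
Position 4: tagging it Conj would leave rule 2 unsatisfiable, so it must be Noun.
Position 3: tagging it Conj would leave rule 1 unsatisfiable, so it must be Noun.
The unique satisfying tagging is: Adj Adj Noun Noun Conj.
Verifying each rule — rule 1 satisfied; rule 2 satisfied.

Noun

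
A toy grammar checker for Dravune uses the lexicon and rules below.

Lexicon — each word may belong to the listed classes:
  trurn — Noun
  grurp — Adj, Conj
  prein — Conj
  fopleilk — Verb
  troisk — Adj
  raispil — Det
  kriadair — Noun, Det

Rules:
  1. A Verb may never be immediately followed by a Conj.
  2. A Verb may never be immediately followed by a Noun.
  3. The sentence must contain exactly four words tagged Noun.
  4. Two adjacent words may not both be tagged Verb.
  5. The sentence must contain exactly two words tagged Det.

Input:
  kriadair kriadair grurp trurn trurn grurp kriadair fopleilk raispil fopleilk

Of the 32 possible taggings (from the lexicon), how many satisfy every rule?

Candidates per position — 1:kriadair {Noun,Det}; 2:kriadair {Noun,Det}; 3:grurp {Adj,Conj}; 4:trurn {Noun}; 5:trurn {Noun}; 6:grurp {Adj,Conj}; 7:kriadair {Noun,Det}; 8:fopleilk {Verb}; 9:raispil {Det}; 10:fopleilk {Verb}.
There are 32 candidate sequences in total.
Checking each against the rules leaves 12 sequences.
Count = 12.

12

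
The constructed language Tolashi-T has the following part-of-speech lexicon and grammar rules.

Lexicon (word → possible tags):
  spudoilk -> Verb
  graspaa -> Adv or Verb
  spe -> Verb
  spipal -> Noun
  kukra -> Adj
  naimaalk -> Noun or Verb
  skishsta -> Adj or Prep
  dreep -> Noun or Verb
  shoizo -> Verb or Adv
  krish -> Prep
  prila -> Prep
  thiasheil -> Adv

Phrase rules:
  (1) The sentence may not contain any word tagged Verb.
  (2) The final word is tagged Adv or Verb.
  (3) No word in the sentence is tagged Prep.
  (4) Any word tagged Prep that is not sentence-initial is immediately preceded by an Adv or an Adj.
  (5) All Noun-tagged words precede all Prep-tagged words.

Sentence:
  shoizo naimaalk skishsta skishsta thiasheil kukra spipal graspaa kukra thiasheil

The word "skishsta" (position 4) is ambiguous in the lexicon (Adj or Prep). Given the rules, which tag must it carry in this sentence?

Adj

Candidates per position — 1:shoizo {Verb,Adv}; 2:naimaalk {Noun,Verb}; 3:skishsta {Adj,Prep}; 4:skishsta {Adj,Prep}; 5:thiasheil {Adv}; 6:kukra {Adj}; 7:spipal {Noun}; 8:graspaa {Adv,Verb}; 9:kukra {Adj}; 10:thiasheil {Adv}.
If word 1 were Verb, no tagging could satisfy rule 1; so word 1 is Adv.
If word 2 were Verb, no tagging could satisfy rule 1; so word 2 is Noun.
If word 3 were Prep, no tagging could satisfy rule 3; so word 3 is Adj.
If word 4 were Prep, no tagging could satisfy rule 3; so word 4 is Adj.
If word 8 were Verb, no tagging could satisfy rule 1; so word 8 is Adv.
The unique satisfying tagging is: Adv Noun Adj Adj Adv Adj Noun Adv Adj Adv.
Checking: rule 1 satisfied; rule 2 satisfied; rule 3 satisfied; rule 4 satisfied; rule 5 satisfied.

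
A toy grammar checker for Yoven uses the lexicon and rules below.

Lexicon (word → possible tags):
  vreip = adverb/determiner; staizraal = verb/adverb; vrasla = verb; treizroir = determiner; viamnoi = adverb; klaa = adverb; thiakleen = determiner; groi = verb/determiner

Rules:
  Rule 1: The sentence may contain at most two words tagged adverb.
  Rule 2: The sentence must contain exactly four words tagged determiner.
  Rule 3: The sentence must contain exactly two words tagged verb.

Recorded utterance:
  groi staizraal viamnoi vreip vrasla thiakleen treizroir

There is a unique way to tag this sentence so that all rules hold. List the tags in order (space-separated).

Candidates per position — 1:groi {verb,determiner}; 2:staizraal {verb,adverb}; 3:viamnoi {adverb}; 4:vreip {adverb,determiner}; 5:vrasla {verb}; 6:thiakleen {determiner}; 7:treizroir {determiner}.
If word 1 were verb, no tagging could satisfy rule 2; so word 1 is determiner.
If word 2 were adverb, no tagging could satisfy rule 3; so word 2 is verb.
If word 4 were adverb, no tagging could satisfy rule 2; so word 4 is determiner.
So the tagging must be: determiner verb adverb determiner verb determiner determiner.
Verifying each rule — rule 1 ✓; rule 2 ✓; rule 3 ✓.

determiner verb adverb determiner verb determiner determiner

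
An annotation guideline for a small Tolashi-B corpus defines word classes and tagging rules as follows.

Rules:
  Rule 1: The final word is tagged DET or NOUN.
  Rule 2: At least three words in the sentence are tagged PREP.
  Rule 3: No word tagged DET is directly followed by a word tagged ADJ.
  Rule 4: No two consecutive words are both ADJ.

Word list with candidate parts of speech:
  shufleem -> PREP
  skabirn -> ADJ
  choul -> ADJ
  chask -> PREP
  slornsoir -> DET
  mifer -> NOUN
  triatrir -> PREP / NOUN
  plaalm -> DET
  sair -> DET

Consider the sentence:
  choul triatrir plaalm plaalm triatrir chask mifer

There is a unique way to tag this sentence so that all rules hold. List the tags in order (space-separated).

ADJ PREP DET DET PREP PREP NOUN

Candidates per position — 1:choul {ADJ}; 2:triatrir {PREP,NOUN}; 3:plaalm {DET}; 4:plaalm {DET}; 5:triatrir {PREP,NOUN}; 6:chask {PREP}; 7:mifer {NOUN}.
If word 2 were NOUN, no tagging could satisfy rule 2; so word 2 is PREP.
If word 5 were NOUN, no tagging could satisfy rule 2; so word 5 is PREP.
So the tagging must be: ADJ PREP DET DET PREP PREP NOUN.
Checking: rule 1 ok; rule 2 ok; rule 3 ok; rule 4 ok.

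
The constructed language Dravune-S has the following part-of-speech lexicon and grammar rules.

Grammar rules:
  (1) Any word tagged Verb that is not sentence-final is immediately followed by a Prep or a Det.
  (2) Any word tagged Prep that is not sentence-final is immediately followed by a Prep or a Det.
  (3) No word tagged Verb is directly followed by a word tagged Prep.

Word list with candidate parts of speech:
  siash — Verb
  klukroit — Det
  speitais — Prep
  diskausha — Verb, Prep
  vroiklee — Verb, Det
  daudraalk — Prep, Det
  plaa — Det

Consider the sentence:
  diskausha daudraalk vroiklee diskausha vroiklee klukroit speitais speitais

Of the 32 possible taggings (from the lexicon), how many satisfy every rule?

6

Candidates per position — 1:diskausha {Verb,Prep}; 2:daudraalk {Prep,Det}; 3:vroiklee {Verb,Det}; 4:diskausha {Verb,Prep}; 5:vroiklee {Verb,Det}; 6:klukroit {Det}; 7:speitais {Prep}; 8:speitais {Prep}.
There are 32 candidate sequences in total.
Checking each against the rules leaves 6 sequences.
Count = 6.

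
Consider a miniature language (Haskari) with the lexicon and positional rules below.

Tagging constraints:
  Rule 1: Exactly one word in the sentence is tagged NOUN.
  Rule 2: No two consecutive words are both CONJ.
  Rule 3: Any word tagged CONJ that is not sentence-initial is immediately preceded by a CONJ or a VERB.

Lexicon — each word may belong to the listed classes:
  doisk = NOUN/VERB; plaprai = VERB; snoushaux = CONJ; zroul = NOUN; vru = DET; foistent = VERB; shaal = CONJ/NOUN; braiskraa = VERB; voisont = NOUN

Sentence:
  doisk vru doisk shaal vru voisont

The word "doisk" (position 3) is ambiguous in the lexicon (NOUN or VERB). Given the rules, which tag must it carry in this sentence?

VERB

Candidates per position — 1:doisk {NOUN,VERB}; 2:vru {DET}; 3:doisk {NOUN,VERB}; 4:shaal {CONJ,NOUN}; 5:vru {DET}; 6:voisont {NOUN}.
Word 1 cannot be NOUN — rule 1 would then fail for every completion. It is VERB.
Word 3 cannot be NOUN — rule 1 would then fail for every completion. It is VERB.
Word 4 cannot be NOUN — rule 1 would then fail for every completion. It is CONJ.
That leaves exactly one tagging: VERB DET VERB CONJ DET NOUN.
Checking: rule 1 satisfied; rule 2 satisfied; rule 3 satisfied.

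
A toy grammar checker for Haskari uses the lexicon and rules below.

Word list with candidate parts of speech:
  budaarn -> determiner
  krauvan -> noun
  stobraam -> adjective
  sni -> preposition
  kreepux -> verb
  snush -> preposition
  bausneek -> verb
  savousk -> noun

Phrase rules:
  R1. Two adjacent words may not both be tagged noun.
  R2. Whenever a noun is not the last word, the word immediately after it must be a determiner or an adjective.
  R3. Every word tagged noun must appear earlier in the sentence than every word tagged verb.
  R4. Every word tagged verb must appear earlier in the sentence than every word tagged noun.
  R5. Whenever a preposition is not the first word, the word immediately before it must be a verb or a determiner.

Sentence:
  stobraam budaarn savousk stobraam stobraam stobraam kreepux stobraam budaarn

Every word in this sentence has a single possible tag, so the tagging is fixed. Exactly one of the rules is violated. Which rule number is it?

4

Fixed tagging: adjective determiner noun adjective adjective adjective verb adjective determiner.
Rule check: R1 holds, R2 holds, R3 holds, R4 violated, R5 holds.
Only rule 4 fails.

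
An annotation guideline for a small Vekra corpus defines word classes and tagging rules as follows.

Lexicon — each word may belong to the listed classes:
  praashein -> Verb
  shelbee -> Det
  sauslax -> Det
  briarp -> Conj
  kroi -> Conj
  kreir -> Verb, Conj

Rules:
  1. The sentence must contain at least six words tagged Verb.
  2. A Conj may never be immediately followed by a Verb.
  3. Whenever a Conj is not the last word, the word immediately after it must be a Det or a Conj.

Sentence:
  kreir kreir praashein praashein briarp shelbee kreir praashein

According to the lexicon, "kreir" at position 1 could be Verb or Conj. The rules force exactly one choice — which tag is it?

Candidates per position — 1:kreir {Verb,Conj}; 2:kreir {Verb,Conj}; 3:praashein {Verb}; 4:praashein {Verb}; 5:briarp {Conj}; 6:shelbee {Det}; 7:kreir {Verb,Conj}; 8:praashein {Verb}.
If word 1 were Conj, no tagging could satisfy rule 1; so word 1 is Verb.
If word 2 were Conj, no tagging could satisfy rule 1; so word 2 is Verb.
If word 7 were Conj, no tagging could satisfy rule 1; so word 7 is Verb.
The only consistent sequence is: Verb Verb Verb Verb Conj Det Verb Verb.
Rule-by-rule: rule 1 satisfied; rule 2 satisfied; rule 3 satisfied.

Verb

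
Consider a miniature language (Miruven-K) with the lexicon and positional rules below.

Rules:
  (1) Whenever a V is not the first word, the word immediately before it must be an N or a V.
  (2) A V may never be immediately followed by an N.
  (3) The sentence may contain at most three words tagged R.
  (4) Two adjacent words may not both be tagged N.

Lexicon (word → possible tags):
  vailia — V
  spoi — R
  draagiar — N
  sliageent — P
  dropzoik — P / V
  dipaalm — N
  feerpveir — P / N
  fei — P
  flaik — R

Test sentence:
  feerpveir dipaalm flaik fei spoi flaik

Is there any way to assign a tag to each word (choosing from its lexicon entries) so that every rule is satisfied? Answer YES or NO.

Candidates per position — 1:feerpveir {P,N}; 2:dipaalm {N}; 3:flaik {R}; 4:fei {P}; 5:spoi {R}; 6:flaik {R}.
One satisfying assignment: P N R P R R.
Rule-by-rule: rule 1 holds; rule 2 holds; rule 3 holds; rule 4 holds.

YES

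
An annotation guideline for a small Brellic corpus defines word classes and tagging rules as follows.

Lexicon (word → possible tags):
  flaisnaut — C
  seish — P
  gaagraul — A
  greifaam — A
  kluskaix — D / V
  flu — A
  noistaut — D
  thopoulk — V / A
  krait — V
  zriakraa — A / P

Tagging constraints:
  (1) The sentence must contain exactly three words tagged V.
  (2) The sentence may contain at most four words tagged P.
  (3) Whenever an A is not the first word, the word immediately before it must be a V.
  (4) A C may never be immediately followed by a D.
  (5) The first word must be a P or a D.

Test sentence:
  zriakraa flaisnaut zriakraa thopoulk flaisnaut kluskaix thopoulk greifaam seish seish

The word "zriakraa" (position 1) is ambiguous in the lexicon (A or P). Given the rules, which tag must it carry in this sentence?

Candidates per position — 1:zriakraa {A,P}; 2:flaisnaut {C}; 3:zriakraa {A,P}; 4:thopoulk {V,A}; 5:flaisnaut {C}; 6:kluskaix {D,V}; 7:thopoulk {V,A}; 8:greifaam {A}; 9:seish {P}; 10:seish {P}.
At position 1, choosing A makes rule 5 impossible to satisfy; hence P.
At position 3, choosing A makes rule 3 impossible to satisfy; hence P.
At position 4, choosing A makes rule 1 impossible to satisfy; hence V.
At position 6, choosing D makes rule 1 impossible to satisfy; hence V.
At position 7, choosing A makes rule 1 impossible to satisfy; hence V.
The only consistent sequence is: P C P V C V V A P P.
Verifying each rule — rule 1 holds; rule 2 holds; rule 3 holds; rule 4 holds; rule 5 holds.

P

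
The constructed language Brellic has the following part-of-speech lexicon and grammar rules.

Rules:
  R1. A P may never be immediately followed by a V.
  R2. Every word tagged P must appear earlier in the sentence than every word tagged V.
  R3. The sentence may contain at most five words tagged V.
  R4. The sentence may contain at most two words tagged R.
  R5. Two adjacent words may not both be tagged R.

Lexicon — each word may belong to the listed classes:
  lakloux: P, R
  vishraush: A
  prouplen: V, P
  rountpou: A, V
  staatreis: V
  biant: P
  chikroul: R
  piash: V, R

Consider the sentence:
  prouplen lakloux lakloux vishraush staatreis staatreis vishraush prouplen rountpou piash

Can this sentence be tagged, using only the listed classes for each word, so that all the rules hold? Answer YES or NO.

Candidates per position — 1:prouplen {V,P}; 2:lakloux {P,R}; 3:lakloux {P,R}; 4:vishraush {A}; 5:staatreis {V}; 6:staatreis {V}; 7:vishraush {A}; 8:prouplen {V,P}; 9:rountpou {A,V}; 10:piash {V,R}.
One satisfying assignment: P P R A V V A V V R.
Verifying each rule — rule 1 satisfied; rule 2 satisfied; rule 3 satisfied; rule 4 satisfied; rule 5 satisfied.

YES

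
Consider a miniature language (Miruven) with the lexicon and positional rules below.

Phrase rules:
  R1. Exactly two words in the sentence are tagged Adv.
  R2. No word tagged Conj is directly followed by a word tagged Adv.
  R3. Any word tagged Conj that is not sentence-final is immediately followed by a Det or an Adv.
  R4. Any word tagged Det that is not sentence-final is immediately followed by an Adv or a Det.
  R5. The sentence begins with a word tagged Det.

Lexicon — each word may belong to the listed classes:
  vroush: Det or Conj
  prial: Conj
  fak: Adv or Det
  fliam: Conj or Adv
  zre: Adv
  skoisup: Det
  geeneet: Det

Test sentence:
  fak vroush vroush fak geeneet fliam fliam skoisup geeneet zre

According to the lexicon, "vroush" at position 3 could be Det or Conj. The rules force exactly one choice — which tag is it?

Det

Candidates per position — 1:fak {Adv,Det}; 2:vroush {Det,Conj}; 3:vroush {Det,Conj}; 4:fak {Adv,Det}; 5:geeneet {Det}; 6:fliam {Conj,Adv}; 7:fliam {Conj,Adv}; 8:skoisup {Det}; 9:geeneet {Det}; 10:zre {Adv}.
Position 1: Adv is ruled out by rule 5; that leaves Det.
Position 2: Conj is ruled out by rule 4; that leaves Det.
Position 3: Conj is ruled out by rule 4; that leaves Det.
Position 6: Conj is ruled out by rule 4; that leaves Adv.
Position 7: Adv is ruled out by rule 1; that leaves Conj.
Position 4: Adv is ruled out by rule 1; that leaves Det.
So the tagging must be: Det Det Det Det Det Adv Conj Det Det Adv.
Check: rule 1 satisfied; rule 2 satisfied; rule 3 satisfied; rule 4 satisfied; rule 5 satisfied.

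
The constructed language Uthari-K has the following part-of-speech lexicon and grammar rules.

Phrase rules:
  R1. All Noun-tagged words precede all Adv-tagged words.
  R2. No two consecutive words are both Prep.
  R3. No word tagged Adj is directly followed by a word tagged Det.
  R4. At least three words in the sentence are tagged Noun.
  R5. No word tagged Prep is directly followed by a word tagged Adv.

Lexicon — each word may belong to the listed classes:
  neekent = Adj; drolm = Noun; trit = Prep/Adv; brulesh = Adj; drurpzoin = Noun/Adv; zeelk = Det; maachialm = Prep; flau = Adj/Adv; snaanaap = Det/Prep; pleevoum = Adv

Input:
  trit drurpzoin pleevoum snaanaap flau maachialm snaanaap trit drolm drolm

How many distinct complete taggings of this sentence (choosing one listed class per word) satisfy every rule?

0

Candidates per position — 1:trit {Prep,Adv}; 2:drurpzoin {Noun,Adv}; 3:pleevoum {Adv}; 4:snaanaap {Det,Prep}; 5:flau {Adj,Adv}; 6:maachialm {Prep}; 7:snaanaap {Det,Prep}; 8:trit {Prep,Adv}; 9:drolm {Noun}; 10:drolm {Noun}.
There are 64 candidate sequences in total.
Rule 1 cannot be satisfied by any choice of tags from the lexicon.
So there is no consistent tagging.
Count = 0.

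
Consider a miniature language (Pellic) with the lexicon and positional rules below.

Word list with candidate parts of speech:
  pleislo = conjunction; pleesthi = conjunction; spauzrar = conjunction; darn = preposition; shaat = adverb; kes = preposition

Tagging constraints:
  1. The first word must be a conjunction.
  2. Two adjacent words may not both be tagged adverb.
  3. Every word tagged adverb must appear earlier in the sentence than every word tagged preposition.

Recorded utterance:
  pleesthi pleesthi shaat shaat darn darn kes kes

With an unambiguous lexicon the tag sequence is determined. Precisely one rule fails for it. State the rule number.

Fixed tagging: conjunction conjunction adverb adverb preposition preposition preposition preposition.
Checking each rule: R1 holds, R2 violated, R3 holds.
Only rule 2 fails.

2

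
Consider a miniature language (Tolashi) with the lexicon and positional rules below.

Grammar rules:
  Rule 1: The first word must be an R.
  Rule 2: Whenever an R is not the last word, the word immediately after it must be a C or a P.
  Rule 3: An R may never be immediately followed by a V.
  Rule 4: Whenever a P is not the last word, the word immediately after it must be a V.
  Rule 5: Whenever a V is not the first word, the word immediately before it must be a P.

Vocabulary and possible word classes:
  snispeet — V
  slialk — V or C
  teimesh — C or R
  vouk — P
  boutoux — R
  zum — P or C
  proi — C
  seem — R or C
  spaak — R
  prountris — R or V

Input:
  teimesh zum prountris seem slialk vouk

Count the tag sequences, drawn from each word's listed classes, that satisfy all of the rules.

Candidates per position — 1:teimesh {C,R}; 2:zum {P,C}; 3:prountris {R,V}; 4:seem {R,C}; 5:slialk {V,C}; 6:vouk {P}.
There are 32 candidate sequences in total.
The sequences that satisfy every rule: R P V R C P; R P V C C P; R C R C C P.
Count = 3.

3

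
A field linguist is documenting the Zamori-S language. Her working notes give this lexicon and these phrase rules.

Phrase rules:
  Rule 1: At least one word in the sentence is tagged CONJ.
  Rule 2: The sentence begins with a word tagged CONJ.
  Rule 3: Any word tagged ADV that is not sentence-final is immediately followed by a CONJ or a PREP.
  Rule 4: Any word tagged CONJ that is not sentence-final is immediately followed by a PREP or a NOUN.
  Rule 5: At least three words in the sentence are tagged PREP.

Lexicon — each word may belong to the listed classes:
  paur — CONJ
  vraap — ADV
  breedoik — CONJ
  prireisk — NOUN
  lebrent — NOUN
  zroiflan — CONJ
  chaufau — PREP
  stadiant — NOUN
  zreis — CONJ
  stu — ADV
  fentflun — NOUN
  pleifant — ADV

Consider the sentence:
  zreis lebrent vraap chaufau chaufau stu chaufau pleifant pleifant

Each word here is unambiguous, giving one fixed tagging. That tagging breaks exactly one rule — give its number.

Fixed tagging: CONJ NOUN ADV PREP PREP ADV PREP ADV ADV.
Checking each rule: R1 holds, R2 holds, R3 violated, R4 holds, R5 holds.
Only rule 3 fails.

3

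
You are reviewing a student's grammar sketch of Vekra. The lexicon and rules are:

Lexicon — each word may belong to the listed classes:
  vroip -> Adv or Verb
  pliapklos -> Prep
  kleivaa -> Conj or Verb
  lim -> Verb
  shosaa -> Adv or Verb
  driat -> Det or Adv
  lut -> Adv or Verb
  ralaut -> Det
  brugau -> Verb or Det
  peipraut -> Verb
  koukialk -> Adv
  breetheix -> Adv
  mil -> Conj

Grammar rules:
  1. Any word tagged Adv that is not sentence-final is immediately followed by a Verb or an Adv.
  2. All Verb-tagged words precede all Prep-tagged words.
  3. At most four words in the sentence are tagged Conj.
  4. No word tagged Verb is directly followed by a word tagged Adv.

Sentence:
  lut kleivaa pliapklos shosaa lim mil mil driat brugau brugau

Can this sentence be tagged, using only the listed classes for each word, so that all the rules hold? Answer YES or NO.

NO

Candidates per position — 1:lut {Adv,Verb}; 2:kleivaa {Conj,Verb}; 3:pliapklos {Prep}; 4:shosaa {Adv,Verb}; 5:lim {Verb}; 6:mil {Conj}; 7:mil {Conj}; 8:driat {Det,Adv}; 9:brugau {Verb,Det}; 10:brugau {Verb,Det}.
Rule 2 cannot be satisfied by any choice of tags from the lexicon.
So there is no consistent tagging.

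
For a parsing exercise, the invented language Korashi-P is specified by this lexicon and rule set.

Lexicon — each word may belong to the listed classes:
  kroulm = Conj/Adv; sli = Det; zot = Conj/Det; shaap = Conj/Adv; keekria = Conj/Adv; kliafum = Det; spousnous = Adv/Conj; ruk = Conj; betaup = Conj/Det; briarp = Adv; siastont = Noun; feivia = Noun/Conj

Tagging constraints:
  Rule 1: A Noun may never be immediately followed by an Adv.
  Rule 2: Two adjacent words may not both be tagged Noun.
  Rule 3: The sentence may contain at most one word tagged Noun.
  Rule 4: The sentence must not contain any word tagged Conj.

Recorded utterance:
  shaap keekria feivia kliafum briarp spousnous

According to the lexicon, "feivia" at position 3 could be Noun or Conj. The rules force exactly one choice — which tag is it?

Noun

Candidates per position — 1:shaap {Conj,Adv}; 2:keekria {Conj,Adv}; 3:feivia {Noun,Conj}; 4:kliafum {Det}; 5:briarp {Adv}; 6:spousnous {Adv,Conj}.
Word 1 cannot be Conj — rule 4 would then fail for every completion. It is Adv.
Word 2 cannot be Conj — rule 4 would then fail for every completion. It is Adv.
Word 3 cannot be Conj — rule 4 would then fail for every completion. It is Noun.
Word 6 cannot be Conj — rule 4 would then fail for every completion. It is Adv.
The only consistent sequence is: Adv Adv Noun Det Adv Adv.
Rule-by-rule: rule 1 ok; rule 2 ok; rule 3 ok; rule 4 ok.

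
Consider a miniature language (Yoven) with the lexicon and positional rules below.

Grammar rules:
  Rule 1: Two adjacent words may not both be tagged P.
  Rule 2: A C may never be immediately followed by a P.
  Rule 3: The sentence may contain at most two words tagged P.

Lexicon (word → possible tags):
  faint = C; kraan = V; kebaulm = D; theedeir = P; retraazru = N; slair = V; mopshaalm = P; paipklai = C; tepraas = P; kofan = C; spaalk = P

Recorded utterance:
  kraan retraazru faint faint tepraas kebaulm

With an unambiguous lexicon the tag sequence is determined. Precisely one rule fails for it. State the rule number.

2

Fixed tagging: V N C C P D.
Checking each rule: R1 pass, R2 fail, R3 pass.
Only rule 2 fails.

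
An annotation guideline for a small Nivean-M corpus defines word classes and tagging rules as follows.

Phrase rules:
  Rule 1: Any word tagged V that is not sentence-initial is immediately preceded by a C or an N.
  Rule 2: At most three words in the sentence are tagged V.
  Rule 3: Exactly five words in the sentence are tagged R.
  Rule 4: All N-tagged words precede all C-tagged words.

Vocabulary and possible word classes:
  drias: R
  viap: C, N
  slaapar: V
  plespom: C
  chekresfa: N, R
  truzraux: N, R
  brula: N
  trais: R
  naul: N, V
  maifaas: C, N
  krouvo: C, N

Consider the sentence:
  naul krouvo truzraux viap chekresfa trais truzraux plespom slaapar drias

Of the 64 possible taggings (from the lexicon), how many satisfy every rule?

6

Candidates per position — 1:naul {N,V}; 2:krouvo {C,N}; 3:truzraux {N,R}; 4:viap {C,N}; 5:chekresfa {N,R}; 6:trais {R}; 7:truzraux {N,R}; 8:plespom {C}; 9:slaapar {V}; 10:drias {R}.
There are 64 candidate sequences in total.
Checking each against the rules leaves 6 sequences.
Count = 6.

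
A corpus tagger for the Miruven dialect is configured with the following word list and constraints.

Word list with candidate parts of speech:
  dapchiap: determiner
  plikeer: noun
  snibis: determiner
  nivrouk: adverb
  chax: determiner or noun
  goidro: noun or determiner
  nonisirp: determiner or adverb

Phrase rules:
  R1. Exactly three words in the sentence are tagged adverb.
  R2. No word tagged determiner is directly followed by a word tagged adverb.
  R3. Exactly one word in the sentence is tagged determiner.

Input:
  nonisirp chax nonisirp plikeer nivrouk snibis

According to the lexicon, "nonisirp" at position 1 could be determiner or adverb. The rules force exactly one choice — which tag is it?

Candidates per position — 1:nonisirp {determiner,adverb}; 2:chax {determiner,noun}; 3:nonisirp {determiner,adverb}; 4:plikeer {noun}; 5:nivrouk {adverb}; 6:snibis {determiner}.
Position 1: tagging it determiner would leave rule 1 unsatisfiable, so it must be adverb.
Position 2: tagging it determiner would leave rule 3 unsatisfiable, so it must be noun.
Position 3: tagging it determiner would leave rule 1 unsatisfiable, so it must be adverb.
That leaves exactly one tagging: adverb noun adverb noun adverb determiner.
Checking: rule 1 satisfied; rule 2 satisfied; rule 3 satisfied.

adverb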